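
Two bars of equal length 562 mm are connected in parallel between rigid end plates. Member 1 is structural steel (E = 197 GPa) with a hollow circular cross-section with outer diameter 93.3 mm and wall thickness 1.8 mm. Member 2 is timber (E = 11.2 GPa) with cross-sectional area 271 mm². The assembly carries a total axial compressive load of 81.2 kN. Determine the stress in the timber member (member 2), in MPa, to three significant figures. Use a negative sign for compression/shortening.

-8.66 MPa

A_1 = 517.4 mm².
Equal strain + equilibrium ⇒ each member carries load in proportion to AE: A₁E₁ = 101900000 N, A₂E₂ = 3035000 N, ΣAE = 105000000 N.
σ₂ = P·E₂/ΣAE = -81200·11200/105000000 = -8.664 MPa.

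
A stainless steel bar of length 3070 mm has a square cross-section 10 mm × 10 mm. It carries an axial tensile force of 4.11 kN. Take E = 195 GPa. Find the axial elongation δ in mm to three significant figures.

A = 100 mm².
δ_mech = NL/(AE) = 4110·3070/(100·195000) = 0.6471 mm.

0.647 mm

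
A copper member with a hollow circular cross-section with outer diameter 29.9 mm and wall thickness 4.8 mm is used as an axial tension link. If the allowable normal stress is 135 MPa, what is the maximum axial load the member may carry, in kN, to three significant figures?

A = 378.5 mm².
P_max = σ_allow · A = 135 · 378.5 = 51100 N = 51.1 kN.

51.1 kN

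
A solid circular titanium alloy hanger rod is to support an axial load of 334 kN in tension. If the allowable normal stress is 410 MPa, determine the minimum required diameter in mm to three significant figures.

Required area A ≥ P/σ_allow = 334000/410 = 814.6 mm².
For a solid circular section, d ≥ √(4A/π) = 32.21 mm.

32.2 mm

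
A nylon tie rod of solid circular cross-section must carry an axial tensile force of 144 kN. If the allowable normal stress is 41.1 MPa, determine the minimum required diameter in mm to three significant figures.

Required area A ≥ P/σ_allow = 144000/41.1 = 3504 mm².
For a solid circular section, d ≥ √(4A/π) = 66.79 mm.

66.8 mm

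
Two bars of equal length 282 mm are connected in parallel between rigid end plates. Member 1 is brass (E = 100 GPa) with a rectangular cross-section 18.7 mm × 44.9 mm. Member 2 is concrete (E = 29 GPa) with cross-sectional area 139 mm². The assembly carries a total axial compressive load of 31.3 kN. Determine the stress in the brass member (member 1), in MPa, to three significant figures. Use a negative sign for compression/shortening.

-35.6 MPa

A_1 = 839.6 mm².
Equal strain + equilibrium ⇒ each member carries load in proportion to AE: A₁E₁ = 83960000 N, A₂E₂ = 4031000 N, ΣAE = 87990000 N.
σ₁ = P·E₁/ΣAE = -31300·100000/87990000 = -35.57 MPa.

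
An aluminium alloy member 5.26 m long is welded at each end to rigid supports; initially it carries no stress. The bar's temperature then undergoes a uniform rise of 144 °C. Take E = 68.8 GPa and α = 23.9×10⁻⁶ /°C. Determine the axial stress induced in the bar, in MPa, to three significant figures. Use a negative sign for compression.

Free thermal expansion αLΔT = 23.9e-6 · 5260 · 144 = 18.1 mm.
The walls impose strain ε = −(18.1)/5260 = -3.4416e-03; σ = Eε = 68800 · -3.4416e-03 = -236.8 MPa.

-237 MPa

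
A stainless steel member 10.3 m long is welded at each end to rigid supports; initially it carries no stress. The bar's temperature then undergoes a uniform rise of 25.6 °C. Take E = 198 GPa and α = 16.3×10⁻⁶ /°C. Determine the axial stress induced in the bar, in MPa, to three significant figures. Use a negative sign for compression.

-82.6 MPa

Free thermal expansion αLΔT = 16.3e-6 · 10300 · 25.6 = 4.298 mm.
The walls impose strain ε = −(4.298)/10300 = -4.1728e-04; σ = Eε = 198000 · -4.1728e-04 = -82.62 MPa.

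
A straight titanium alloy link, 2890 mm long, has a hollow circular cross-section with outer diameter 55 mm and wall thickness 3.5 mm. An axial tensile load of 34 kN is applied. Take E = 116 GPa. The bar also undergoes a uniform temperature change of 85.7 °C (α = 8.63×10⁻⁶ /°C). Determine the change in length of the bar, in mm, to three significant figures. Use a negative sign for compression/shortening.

3.63 mm

A = 566.3 mm².
δ_mech = NL/(AE) = 34000·2890/(566.3·116000) = 1.496 mm.
δ_thermal = αLΔT = 8.63e-6·2890·85.7 = 2.137 mm.
δ = δ_mech + δ_thermal = 3.633 mm.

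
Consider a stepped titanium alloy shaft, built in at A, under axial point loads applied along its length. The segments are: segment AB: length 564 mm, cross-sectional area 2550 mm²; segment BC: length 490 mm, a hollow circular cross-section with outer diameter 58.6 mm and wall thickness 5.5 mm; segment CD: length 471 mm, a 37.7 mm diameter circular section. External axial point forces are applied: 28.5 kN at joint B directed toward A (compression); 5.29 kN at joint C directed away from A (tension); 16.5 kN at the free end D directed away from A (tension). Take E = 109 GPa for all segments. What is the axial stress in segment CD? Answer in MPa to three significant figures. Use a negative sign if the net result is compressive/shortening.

14.8 MPa

Internal axial forces (sectioning from the free end, tension +): N_CD = 16.5 kN, N_BC = 21.79 kN, N_AB = -6.71 kN.
A_CD = 1116 mm².
σ_CD = N_CD/A_CD = 16500/1116 = 14.78 MPa.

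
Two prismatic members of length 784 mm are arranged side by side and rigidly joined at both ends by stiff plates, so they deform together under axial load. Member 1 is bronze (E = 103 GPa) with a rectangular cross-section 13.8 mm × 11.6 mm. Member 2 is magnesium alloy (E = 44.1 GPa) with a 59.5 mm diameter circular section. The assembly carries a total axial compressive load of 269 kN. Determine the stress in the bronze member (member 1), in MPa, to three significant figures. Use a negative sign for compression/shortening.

A_1 = 160.1 mm².
A_2 = 2781 mm².
Equal strain + equilibrium ⇒ each member carries load in proportion to AE: A₁E₁ = 16490000 N, A₂E₂ = 122600000 N, ΣAE = 139100000 N.
σ₁ = P·E₁/ΣAE = -269000·103000/139100000 = -199.2 MPa.

-199 MPa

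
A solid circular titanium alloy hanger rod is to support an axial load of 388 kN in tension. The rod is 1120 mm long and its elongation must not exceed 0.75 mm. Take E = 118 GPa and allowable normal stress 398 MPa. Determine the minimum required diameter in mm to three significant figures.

79.1 mm

Required area A ≥ P/σ_allow = 388000/398 = 974.9 mm².
For a solid circular section, d ≥ √(4A/π) = 35.23 mm.
Elongation limit: A ≥ PL/(Eδ_allow) = 388000·1120/(118000·0.75) = 4910 mm² ⇒ d ≥ 79.07 mm.
The elongation limit governs.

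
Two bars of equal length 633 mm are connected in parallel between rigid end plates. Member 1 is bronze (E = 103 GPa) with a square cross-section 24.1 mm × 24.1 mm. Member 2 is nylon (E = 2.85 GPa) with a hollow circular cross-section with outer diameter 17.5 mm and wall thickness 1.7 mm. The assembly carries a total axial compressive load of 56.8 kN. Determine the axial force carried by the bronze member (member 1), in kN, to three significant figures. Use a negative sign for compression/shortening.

-56.6 kN

A_1 = 580.8 mm².
A_2 = 84.38 mm².
Equal strain + equilibrium ⇒ each member carries load in proportion to AE: A₁E₁ = 59820000 N, A₂E₂ = 240500 N, ΣAE = 60060000 N.
F₁ = P·A₁E₁/ΣAE = -56800·59820000/60060000 = -56570 N.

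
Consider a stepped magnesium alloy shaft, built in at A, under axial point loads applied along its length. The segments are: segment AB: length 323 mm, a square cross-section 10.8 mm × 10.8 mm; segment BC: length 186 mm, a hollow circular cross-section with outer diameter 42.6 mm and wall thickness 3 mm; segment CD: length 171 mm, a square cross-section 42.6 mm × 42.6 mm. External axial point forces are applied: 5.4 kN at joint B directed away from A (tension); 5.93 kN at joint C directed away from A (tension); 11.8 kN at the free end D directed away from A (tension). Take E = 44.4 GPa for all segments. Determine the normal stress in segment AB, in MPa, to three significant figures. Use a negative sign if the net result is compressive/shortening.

Internal axial forces (sectioning from the free end, tension +): N_CD = 11.8 kN, N_BC = 17.73 kN, N_AB = 23.13 kN.
A_AB = 116.6 mm².
σ_AB = N_AB/A_AB = 23130/116.6 = 198.3 MPa.

198 MPa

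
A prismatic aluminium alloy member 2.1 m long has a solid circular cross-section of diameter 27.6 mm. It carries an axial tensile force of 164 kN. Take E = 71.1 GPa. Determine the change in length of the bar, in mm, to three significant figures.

8.10 mm

A = 598.3 mm².
δ_mech = NL/(AE) = 164000·2100/(598.3·71100) = 8.096 mm.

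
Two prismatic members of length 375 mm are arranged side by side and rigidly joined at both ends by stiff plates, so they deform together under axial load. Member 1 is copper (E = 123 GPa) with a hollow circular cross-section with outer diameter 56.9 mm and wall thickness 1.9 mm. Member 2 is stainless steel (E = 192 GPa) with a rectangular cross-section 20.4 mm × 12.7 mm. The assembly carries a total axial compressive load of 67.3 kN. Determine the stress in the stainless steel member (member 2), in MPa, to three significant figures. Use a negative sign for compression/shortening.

A_1 = 328.3 mm².
A_2 = 259.1 mm².
Equal strain + equilibrium ⇒ each member carries load in proportion to AE: A₁E₁ = 40380000 N, A₂E₂ = 49740000 N, ΣAE = 90120000 N.
σ₂ = P·E₂/ΣAE = -67300·192000/90120000 = -143.4 MPa.

-143 MPa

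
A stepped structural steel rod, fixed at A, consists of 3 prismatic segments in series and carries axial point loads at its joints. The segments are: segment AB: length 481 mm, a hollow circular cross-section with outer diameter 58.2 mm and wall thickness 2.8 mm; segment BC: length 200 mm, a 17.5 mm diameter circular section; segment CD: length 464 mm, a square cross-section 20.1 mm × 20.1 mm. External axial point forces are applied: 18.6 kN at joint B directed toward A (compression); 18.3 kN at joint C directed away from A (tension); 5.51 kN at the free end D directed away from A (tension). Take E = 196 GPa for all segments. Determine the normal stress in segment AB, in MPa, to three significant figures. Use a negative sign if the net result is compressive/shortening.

10.7 MPa

Internal axial forces (sectioning from the free end, tension +): N_CD = 5.51 kN, N_BC = 23.81 kN, N_AB = 5.21 kN.
A_AB = 487.3 mm².
σ_AB = N_AB/A_AB = 5210/487.3 = 10.69 MPa.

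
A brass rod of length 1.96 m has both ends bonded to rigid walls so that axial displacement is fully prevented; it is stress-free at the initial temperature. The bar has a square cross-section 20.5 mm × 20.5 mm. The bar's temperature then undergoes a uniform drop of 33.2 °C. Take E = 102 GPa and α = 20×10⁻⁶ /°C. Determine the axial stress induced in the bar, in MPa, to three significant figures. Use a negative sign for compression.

67.7 MPa

Free thermal expansion αLΔT = 20e-6 · 1960 · -33.2 = -1.301 mm.
The walls impose strain ε = −(-1.301)/1960 = 6.6400e-04; σ = Eε = 102000 · 6.6400e-04 = 67.73 MPa.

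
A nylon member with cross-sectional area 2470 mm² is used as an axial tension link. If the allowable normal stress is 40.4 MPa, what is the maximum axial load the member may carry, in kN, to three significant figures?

P_max = σ_allow · A = 40.4 · 2470 = 99790 N = 99.79 kN.

99.8 kN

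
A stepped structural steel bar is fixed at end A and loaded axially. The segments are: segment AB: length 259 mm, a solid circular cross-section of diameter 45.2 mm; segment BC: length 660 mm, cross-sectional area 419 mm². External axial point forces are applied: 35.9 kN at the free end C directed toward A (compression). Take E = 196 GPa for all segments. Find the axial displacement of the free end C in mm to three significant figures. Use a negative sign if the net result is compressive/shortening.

-0.318 mm

Internal axial forces (sectioning from the free end, tension +): N_BC = -35.9 kN, N_AB = -35.9 kN.
A_AB = 1605 mm².
δ_AB = -35900·259/(1605·196000) = -0.02956 mm
δ_BC = -35900·660/(419·196000) = -0.2885 mm
δ = Σδ_i = -0.3181 mm.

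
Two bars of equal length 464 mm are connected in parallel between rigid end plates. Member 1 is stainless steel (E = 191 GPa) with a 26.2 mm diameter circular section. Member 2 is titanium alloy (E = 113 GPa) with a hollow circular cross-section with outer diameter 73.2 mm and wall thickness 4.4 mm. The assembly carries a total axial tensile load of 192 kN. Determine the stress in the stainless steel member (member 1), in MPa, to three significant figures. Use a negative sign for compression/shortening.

174 MPa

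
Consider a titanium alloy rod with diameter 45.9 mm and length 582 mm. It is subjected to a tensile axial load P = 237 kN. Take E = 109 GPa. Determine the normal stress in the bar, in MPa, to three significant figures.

143 MPa

A = 1655 mm².
σ = N/A = 237000/1655 = 143.2 MPa.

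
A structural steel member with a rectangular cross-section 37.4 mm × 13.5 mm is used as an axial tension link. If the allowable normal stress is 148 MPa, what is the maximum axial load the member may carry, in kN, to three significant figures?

A = 504.9 mm².
P_max = σ_allow · A = 148 · 504.9 = 74730 N = 74.73 kN.

74.7 kN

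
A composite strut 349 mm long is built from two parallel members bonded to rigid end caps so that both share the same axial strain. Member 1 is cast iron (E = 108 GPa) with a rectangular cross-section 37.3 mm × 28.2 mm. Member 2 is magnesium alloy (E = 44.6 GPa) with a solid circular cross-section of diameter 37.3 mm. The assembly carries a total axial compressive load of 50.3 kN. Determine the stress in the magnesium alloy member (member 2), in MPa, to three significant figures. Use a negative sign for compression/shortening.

A_1 = 1052 mm².
A_2 = 1093 mm².
Equal strain + equilibrium ⇒ each member carries load in proportion to AE: A₁E₁ = 113600000 N, A₂E₂ = 48740000 N, ΣAE = 162300000 N.
σ₂ = P·E₂/ΣAE = -50300·44600/162300000 = -13.82 MPa.

-13.8 MPa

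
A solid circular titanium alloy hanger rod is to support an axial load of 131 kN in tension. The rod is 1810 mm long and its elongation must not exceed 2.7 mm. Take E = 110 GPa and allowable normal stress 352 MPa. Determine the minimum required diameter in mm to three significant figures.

Required area A ≥ P/σ_allow = 131000/352 = 372.2 mm².
For a solid circular section, d ≥ √(4A/π) = 21.77 mm.
Elongation limit: A ≥ PL/(Eδ_allow) = 131000·1810/(110000·2.7) = 798.4 mm² ⇒ d ≥ 31.88 mm.
The elongation limit governs.

31.9 mm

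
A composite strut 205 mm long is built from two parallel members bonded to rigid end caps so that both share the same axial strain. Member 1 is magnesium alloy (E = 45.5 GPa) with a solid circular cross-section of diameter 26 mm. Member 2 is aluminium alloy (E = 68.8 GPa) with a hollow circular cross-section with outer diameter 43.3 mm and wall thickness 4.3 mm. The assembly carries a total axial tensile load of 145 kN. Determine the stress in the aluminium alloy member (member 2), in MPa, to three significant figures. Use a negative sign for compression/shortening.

A_1 = 530.9 mm².
A_2 = 526.8 mm².
Equal strain + equilibrium ⇒ each member carries load in proportion to AE: A₁E₁ = 24160000 N, A₂E₂ = 36250000 N, ΣAE = 60400000 N.
σ₂ = P·E₂/ΣAE = 145000·68800/60400000 = 165.2 MPa.

165 MPa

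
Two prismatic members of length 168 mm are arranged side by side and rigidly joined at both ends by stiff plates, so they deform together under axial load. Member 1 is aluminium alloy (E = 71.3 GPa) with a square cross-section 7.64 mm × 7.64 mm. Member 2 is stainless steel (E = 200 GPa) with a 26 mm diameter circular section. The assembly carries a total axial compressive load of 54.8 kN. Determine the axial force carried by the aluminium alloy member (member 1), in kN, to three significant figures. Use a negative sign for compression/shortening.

-2.07 kN

A_1 = 58.37 mm².
A_2 = 530.9 mm².
Equal strain + equilibrium ⇒ each member carries load in proportion to AE: A₁E₁ = 4162000 N, A₂E₂ = 106200000 N, ΣAE = 110300000 N.
F₁ = P·A₁E₁/ΣAE = -54800·4162000/110300000 = -2067 N.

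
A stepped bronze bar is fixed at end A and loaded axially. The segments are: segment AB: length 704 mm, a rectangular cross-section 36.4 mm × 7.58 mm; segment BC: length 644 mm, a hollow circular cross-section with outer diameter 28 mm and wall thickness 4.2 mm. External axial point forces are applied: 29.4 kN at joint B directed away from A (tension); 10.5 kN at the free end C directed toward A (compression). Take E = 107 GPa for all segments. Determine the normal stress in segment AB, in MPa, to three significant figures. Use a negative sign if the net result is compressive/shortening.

68.5 MPa

Internal axial forces (sectioning from the free end, tension +): N_BC = -10.5 kN, N_AB = 18.9 kN.
A_AB = 275.9 mm².
σ_AB = N_AB/A_AB = 18900/275.9 = 68.5 MPa.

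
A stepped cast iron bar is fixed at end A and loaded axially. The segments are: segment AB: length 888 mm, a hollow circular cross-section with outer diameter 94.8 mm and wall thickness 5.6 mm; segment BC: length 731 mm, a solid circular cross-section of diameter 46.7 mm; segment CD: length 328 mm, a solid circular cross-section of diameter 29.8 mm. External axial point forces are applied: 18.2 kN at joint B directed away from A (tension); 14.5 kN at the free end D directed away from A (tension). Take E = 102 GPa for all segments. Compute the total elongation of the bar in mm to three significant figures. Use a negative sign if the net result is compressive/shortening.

0.309 mm

Internal axial forces (sectioning from the free end, tension +): N_CD = 14.5 kN, N_BC = 14.5 kN, N_AB = 32.7 kN.
A_AB = 1569 mm².
A_BC = 1713 mm².
A_CD = 697.5 mm².
δ_AB = 32700·888/(1569·102000) = 0.1814 mm
δ_BC = 14500·731/(1713·102000) = 0.06067 mm
δ_CD = 14500·328/(697.5·102000) = 0.06685 mm
δ = Σδ_i = 0.3089 mm.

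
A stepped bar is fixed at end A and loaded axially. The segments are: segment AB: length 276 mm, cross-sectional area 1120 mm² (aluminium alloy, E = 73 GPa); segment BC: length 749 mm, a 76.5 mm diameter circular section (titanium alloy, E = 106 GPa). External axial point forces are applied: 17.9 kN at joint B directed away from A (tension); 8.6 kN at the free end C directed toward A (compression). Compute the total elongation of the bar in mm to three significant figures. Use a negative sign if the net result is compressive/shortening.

Internal axial forces (sectioning from the free end, tension +): N_BC = -8.6 kN, N_AB = 9.3 kN.
A_BC = 4596 mm².
δ_AB = 9300·276/(1120·73000) = 0.03139 mm
δ_BC = -8600·749/(4596·106000) = -0.01322 mm
δ = Σδ_i = 0.01817 mm.

0.0182 mm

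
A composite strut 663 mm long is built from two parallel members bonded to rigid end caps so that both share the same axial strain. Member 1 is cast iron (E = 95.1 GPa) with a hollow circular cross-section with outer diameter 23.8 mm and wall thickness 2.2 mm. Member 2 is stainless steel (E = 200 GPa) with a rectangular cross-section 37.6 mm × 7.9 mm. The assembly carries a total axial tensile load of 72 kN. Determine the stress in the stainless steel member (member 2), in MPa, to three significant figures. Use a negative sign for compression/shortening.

A_1 = 149.3 mm².
A_2 = 297 mm².
Equal strain + equilibrium ⇒ each member carries load in proportion to AE: A₁E₁ = 14200000 N, A₂E₂ = 59410000 N, ΣAE = 73610000 N.
σ₂ = P·E₂/ΣAE = 72000·200000/73610000 = 195.6 MPa.

196 MPa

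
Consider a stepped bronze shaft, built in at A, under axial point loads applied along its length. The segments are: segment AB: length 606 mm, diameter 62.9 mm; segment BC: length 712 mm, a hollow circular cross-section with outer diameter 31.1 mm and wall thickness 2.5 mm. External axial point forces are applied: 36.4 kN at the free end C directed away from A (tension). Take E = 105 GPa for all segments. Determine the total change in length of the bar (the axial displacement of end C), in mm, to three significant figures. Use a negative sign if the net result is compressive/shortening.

1.17 mm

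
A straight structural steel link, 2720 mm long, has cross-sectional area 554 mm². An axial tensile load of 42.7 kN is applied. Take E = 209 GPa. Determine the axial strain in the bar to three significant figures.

3.69e-04

σ = N/A = 77.08 MPa; ε = σ/E = 77.08/209000 = 3.688e-04.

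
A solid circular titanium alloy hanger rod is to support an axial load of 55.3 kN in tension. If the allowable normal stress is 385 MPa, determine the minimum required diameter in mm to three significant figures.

13.5 mm

Required area A ≥ P/σ_allow = 55300/385 = 143.6 mm².
For a solid circular section, d ≥ √(4A/π) = 13.52 mm.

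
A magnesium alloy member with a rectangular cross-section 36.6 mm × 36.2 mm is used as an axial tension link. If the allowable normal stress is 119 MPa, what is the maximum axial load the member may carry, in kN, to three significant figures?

A = 1325 mm².
P_max = σ_allow · A = 119 · 1325 = 157700 N = 157.7 kN.

158 kN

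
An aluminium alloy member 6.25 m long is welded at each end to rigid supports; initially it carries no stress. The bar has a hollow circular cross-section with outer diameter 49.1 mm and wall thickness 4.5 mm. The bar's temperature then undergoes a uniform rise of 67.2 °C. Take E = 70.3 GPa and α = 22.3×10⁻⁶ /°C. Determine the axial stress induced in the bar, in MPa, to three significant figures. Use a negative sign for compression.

Free thermal expansion αLΔT = 22.3e-6 · 6250 · 67.2 = 9.366 mm.
The walls impose strain ε = −(9.366)/6250 = -1.4986e-03; σ = Eε = 70300 · -1.4986e-03 = -105.3 MPa.

-105 MPa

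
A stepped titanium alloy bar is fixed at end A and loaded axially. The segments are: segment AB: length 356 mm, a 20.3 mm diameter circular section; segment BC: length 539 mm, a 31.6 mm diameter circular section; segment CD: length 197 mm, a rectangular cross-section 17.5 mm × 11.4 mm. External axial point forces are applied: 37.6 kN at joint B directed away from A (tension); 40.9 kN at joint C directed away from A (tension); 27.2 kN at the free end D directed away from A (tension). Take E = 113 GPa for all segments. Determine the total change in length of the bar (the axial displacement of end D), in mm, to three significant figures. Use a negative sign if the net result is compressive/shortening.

1.68 mm

Internal axial forces (sectioning from the free end, tension +): N_CD = 27.2 kN, N_BC = 68.1 kN, N_AB = 105.7 kN.
A_AB = 323.7 mm².
A_BC = 784.3 mm².
A_CD = 199.5 mm².
δ_AB = 105700·356/(323.7·113000) = 1.029 mm
δ_BC = 68100·539/(784.3·113000) = 0.4142 mm
δ_CD = 27200·197/(199.5·113000) = 0.2377 mm
δ = Σδ_i = 1.681 mm.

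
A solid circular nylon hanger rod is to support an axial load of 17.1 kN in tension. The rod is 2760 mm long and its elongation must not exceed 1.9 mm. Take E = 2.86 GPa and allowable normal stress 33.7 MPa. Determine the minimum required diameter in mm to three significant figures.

Required area A ≥ P/σ_allow = 17100/33.7 = 507.4 mm².
For a solid circular section, d ≥ √(4A/π) = 25.42 mm.
Elongation limit: A ≥ PL/(Eδ_allow) = 17100·2760/(2860·1.9) = 8685 mm² ⇒ d ≥ 105.2 mm.
The elongation limit governs.

105 mm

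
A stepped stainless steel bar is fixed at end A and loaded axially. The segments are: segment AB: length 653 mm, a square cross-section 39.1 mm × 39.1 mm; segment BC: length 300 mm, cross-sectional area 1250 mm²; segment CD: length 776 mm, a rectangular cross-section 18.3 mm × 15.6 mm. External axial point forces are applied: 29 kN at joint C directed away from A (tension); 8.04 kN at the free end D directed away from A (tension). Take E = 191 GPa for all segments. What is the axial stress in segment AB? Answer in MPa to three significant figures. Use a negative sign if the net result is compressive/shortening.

24.2 MPa

Internal axial forces (sectioning from the free end, tension +): N_CD = 8.04 kN, N_BC = 37.04 kN, N_AB = 37.04 kN.
A_AB = 1529 mm².
σ_AB = N_AB/A_AB = 37040/1529 = 24.23 MPa.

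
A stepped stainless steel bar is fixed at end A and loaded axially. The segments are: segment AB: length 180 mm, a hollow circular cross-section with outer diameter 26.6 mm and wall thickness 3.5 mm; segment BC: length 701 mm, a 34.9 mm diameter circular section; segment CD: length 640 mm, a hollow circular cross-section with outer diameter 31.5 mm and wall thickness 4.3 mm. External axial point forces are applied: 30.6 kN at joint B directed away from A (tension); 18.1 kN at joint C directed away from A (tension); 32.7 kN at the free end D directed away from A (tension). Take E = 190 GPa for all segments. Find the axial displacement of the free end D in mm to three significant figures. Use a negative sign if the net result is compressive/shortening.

Internal axial forces (sectioning from the free end, tension +): N_CD = 32.7 kN, N_BC = 50.8 kN, N_AB = 81.4 kN.
A_AB = 254 mm².
A_BC = 956.6 mm².
A_CD = 367.4 mm².
δ_AB = 81400·180/(254·190000) = 0.3036 mm
δ_BC = 50800·701/(956.6·190000) = 0.1959 mm
δ_CD = 32700·640/(367.4·190000) = 0.2998 mm
δ = Σδ_i = 0.7993 mm.

0.799 mm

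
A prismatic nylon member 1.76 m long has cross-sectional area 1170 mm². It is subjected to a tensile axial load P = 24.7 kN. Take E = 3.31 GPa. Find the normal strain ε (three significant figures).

σ = N/A = 21.11 MPa; ε = σ/E = 21.11/3310 = 6.378e-03.

0.00638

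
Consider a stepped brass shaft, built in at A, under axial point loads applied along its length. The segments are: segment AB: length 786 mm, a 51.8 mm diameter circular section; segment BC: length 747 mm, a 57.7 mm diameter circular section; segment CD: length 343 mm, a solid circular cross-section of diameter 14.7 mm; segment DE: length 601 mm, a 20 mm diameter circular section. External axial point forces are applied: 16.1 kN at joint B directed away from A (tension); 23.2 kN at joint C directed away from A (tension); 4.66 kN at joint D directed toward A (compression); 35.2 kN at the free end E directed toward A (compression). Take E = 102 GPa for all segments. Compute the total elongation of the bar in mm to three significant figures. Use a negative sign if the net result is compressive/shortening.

Internal axial forces (sectioning from the free end, tension +): N_DE = -35.2 kN, N_CD = -39.86 kN, N_BC = -16.66 kN, N_AB = -0.56 kN.
A_AB = 2107 mm².
A_BC = 2615 mm².
A_CD = 169.7 mm².
A_DE = 314.2 mm².
δ_AB = -560·786/(2107·102000) = -0.002048 mm
δ_BC = -16660·747/(2615·102000) = -0.04666 mm
δ_CD = -39860·343/(169.7·102000) = -0.7898 mm
δ_DE = -35200·601/(314.2·102000) = -0.6602 mm
δ = Σδ_i = -1.499 mm.

-1.50 mm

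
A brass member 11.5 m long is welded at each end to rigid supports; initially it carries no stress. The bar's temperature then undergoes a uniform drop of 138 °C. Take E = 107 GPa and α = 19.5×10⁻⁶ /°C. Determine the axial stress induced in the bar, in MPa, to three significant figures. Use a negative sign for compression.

Free thermal expansion αLΔT = 19.5e-6 · 11500 · -138 = -30.95 mm.
The walls impose strain ε = −(-30.95)/11500 = 2.6910e-03; σ = Eε = 107000 · 2.6910e-03 = 287.9 MPa.

288 MPa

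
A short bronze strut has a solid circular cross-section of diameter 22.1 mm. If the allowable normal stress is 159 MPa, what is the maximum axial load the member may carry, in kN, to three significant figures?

61.0 kN

A = 383.6 mm².
P_max = σ_allow · A = 159 · 383.6 = 60990 N = 60.99 kN.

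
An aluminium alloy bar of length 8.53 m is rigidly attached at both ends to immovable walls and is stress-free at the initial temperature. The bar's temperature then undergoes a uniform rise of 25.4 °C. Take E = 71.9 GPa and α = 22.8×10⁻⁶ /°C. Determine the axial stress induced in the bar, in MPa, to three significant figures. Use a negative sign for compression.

Free thermal expansion αLΔT = 22.8e-6 · 8530 · 25.4 = 4.94 mm.
The walls impose strain ε = −(4.94)/8530 = -5.7912e-04; σ = Eε = 71900 · -5.7912e-04 = -41.64 MPa.

-41.6 MPa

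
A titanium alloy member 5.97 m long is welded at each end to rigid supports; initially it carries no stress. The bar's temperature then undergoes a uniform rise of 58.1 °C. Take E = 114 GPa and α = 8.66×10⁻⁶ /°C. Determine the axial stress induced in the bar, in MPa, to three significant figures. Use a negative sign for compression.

-57.4 MPa

Free thermal expansion αLΔT = 8.66e-6 · 5970 · 58.1 = 3.004 mm.
The walls impose strain ε = −(3.004)/5970 = -5.0315e-04; σ = Eε = 114000 · -5.0315e-04 = -57.36 MPa.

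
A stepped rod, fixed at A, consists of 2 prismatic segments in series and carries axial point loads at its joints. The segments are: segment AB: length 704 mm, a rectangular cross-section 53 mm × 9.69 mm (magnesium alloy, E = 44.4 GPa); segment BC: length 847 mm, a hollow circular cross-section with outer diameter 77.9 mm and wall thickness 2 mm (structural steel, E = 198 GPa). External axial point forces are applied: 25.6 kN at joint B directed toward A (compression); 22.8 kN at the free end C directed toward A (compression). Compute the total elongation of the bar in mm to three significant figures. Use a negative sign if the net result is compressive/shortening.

Internal axial forces (sectioning from the free end, tension +): N_BC = -22.8 kN, N_AB = -48.4 kN.
A_AB = 513.6 mm².
A_BC = 476.9 mm².
δ_AB = -48400·704/(513.6·44400) = -1.494 mm
δ_BC = -22800·847/(476.9·198000) = -0.2045 mm
δ = Σδ_i = -1.699 mm.

-1.70 mm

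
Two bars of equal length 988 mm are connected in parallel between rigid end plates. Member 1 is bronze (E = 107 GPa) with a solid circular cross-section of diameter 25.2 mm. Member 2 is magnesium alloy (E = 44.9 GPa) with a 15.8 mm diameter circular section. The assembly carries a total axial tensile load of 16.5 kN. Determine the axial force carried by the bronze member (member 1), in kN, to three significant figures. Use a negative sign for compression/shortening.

A_1 = 498.8 mm².
A_2 = 196.1 mm².
Equal strain + equilibrium ⇒ each member carries load in proportion to AE: A₁E₁ = 53370000 N, A₂E₂ = 8803000 N, ΣAE = 62170000 N.
F₁ = P·A₁E₁/ΣAE = 16500·53370000/62170000 = 14160 N.

14.2 kN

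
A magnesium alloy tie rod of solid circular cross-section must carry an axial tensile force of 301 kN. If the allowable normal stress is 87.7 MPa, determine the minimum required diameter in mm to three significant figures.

Required area A ≥ P/σ_allow = 301000/87.7 = 3432 mm².
For a solid circular section, d ≥ √(4A/π) = 66.11 mm.

66.1 mm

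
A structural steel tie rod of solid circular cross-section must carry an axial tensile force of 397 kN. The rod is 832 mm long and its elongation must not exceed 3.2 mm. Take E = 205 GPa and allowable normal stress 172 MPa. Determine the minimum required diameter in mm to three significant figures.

Required area A ≥ P/σ_allow = 397000/172 = 2308 mm².
For a solid circular section, d ≥ √(4A/π) = 54.21 mm.
Elongation limit: A ≥ PL/(Eδ_allow) = 397000·832/(205000·3.2) = 503.5 mm² ⇒ d ≥ 25.32 mm.
The stress limit governs.

54.2 mm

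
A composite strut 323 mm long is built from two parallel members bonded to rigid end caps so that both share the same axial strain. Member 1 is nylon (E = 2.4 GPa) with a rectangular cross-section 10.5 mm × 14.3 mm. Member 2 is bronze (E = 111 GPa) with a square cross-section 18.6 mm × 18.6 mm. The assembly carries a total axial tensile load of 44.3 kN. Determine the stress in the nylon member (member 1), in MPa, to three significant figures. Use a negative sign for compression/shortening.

2.74 MPa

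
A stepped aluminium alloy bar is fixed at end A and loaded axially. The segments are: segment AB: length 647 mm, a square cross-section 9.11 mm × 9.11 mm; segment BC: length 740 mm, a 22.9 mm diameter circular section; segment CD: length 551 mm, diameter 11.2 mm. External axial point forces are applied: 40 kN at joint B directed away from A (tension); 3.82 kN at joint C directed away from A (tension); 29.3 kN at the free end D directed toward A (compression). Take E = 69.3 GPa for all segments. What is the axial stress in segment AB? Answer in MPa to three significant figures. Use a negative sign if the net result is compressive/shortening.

Internal axial forces (sectioning from the free end, tension +): N_CD = -29.3 kN, N_BC = -25.48 kN, N_AB = 14.52 kN.
A_AB = 82.99 mm².
σ_AB = N_AB/A_AB = 14520/82.99 = 175 MPa.

175 MPa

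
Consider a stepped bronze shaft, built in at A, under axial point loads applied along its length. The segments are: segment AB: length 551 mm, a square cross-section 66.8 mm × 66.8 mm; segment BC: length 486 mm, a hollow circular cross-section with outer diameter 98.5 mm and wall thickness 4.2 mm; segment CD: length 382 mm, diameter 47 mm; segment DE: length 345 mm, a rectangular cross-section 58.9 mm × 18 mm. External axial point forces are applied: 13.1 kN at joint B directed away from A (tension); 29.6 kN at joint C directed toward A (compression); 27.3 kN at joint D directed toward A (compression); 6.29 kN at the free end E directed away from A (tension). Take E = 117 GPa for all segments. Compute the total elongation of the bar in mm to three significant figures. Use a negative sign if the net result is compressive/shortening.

Internal axial forces (sectioning from the free end, tension +): N_DE = 6.29 kN, N_CD = -21.01 kN, N_BC = -50.61 kN, N_AB = -37.51 kN.
A_AB = 4462 mm².
A_BC = 1244 mm².
A_CD = 1735 mm².
A_DE = 1060 mm².
δ_AB = -37510·551/(4462·117000) = -0.03959 mm
δ_BC = -50610·486/(1244·117000) = -0.169 mm
δ_CD = -21010·382/(1735·117000) = -0.03954 mm
δ_DE = 6290·345/(1060·117000) = 0.01749 mm
δ = Σδ_i = -0.2306 mm.

-0.231 mm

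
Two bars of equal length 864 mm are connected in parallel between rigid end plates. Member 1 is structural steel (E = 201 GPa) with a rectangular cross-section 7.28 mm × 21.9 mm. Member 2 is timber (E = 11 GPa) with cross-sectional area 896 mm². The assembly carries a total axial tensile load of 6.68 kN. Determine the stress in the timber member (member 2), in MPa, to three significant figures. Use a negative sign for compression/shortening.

1.75 MPa

A_1 = 159.4 mm².
Equal strain + equilibrium ⇒ each member carries load in proportion to AE: A₁E₁ = 32050000 N, A₂E₂ = 9856000 N, ΣAE = 41900000 N.
σ₂ = P·E₂/ΣAE = 6680·11000/41900000 = 1.754 MPa.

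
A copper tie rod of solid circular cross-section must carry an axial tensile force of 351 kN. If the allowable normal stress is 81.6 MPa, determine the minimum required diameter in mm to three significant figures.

74.0 mm

Required area A ≥ P/σ_allow = 351000/81.6 = 4301 mm².
For a solid circular section, d ≥ √(4A/π) = 74.01 mm.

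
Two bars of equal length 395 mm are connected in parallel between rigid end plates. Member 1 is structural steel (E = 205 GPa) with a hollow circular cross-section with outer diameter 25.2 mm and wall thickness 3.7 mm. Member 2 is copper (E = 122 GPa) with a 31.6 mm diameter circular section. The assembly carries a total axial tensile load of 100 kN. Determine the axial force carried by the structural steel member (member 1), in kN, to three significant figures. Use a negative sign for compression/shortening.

34.9 kN

A_1 = 249.9 mm².
A_2 = 784.3 mm².
Equal strain + equilibrium ⇒ each member carries load in proportion to AE: A₁E₁ = 51230000 N, A₂E₂ = 95680000 N, ΣAE = 146900000 N.
F₁ = P·A₁E₁/ΣAE = 100000·51230000/146900000 = 34870 N.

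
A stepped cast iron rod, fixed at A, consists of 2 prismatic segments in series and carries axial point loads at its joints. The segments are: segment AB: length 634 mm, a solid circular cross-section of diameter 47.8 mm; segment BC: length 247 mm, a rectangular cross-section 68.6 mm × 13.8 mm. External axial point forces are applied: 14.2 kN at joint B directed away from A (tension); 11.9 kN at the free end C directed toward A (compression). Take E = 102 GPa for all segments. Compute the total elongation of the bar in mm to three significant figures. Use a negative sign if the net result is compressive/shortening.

Internal axial forces (sectioning from the free end, tension +): N_BC = -11.9 kN, N_AB = 2.3 kN.
A_AB = 1795 mm².
A_BC = 946.7 mm².
δ_AB = 2300·634/(1795·102000) = 0.007967 mm
δ_BC = -11900·247/(946.7·102000) = -0.03044 mm
δ = Σδ_i = -0.02247 mm.

-0.0225 mm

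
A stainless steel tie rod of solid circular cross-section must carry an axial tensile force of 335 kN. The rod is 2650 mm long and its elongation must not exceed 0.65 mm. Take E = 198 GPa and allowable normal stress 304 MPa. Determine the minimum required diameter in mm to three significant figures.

Required area A ≥ P/σ_allow = 335000/304 = 1102 mm².
For a solid circular section, d ≥ √(4A/π) = 37.46 mm.
Elongation limit: A ≥ PL/(Eδ_allow) = 335000·2650/(198000·0.65) = 6898 mm² ⇒ d ≥ 93.72 mm.
The elongation limit governs.

93.7 mm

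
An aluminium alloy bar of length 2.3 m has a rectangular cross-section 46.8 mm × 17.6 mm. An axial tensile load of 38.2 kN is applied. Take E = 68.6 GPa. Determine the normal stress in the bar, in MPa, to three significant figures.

46.4 MPa

A = 823.7 mm².
σ = N/A = 38200/823.7 = 46.38 MPa.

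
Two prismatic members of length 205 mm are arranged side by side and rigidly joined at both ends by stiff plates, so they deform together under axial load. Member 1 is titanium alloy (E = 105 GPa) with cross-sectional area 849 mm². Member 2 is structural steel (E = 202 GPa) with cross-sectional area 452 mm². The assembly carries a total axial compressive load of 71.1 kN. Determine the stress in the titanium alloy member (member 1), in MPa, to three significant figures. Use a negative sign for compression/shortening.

-41.4 MPa

Equal strain + equilibrium ⇒ each member carries load in proportion to AE: A₁E₁ = 89140000 N, A₂E₂ = 91300000 N, ΣAE = 180400000 N.
σ₁ = P·E₁/ΣAE = -71100·105000/180400000 = -41.37 MPa.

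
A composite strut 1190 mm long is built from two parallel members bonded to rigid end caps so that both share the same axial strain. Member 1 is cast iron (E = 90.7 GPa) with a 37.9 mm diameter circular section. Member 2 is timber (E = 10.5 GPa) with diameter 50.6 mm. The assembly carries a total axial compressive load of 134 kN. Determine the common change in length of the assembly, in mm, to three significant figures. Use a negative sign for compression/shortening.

-1.29 mm

A_1 = 1128 mm².
A_2 = 2011 mm².
Equal strain + equilibrium ⇒ each member carries load in proportion to AE: A₁E₁ = 102300000 N, A₂E₂ = 21110000 N, ΣAE = 123400000 N.
δ = PL/ΣAE = -134000·1190/123400000 = -1.292 mm.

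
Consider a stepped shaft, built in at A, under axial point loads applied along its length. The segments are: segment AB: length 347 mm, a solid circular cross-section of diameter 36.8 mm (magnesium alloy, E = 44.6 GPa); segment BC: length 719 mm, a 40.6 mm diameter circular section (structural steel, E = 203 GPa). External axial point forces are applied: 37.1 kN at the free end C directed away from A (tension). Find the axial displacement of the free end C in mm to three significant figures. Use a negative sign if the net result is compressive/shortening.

0.373 mm

Internal axial forces (sectioning from the free end, tension +): N_BC = 37.1 kN, N_AB = 37.1 kN.
A_AB = 1064 mm².
A_BC = 1295 mm².
δ_AB = 37100·347/(1064·44600) = 0.2714 mm
δ_BC = 37100·719/(1295·203000) = 0.1015 mm
δ = Σδ_i = 0.3729 mm.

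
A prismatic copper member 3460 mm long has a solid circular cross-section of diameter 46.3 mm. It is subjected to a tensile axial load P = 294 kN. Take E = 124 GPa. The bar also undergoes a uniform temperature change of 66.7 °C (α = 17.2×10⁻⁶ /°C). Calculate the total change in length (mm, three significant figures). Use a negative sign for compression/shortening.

A = 1684 mm².
δ_mech = NL/(AE) = 294000·3460/(1684·124000) = 4.872 mm.
δ_thermal = αLΔT = 17.2e-6·3460·66.7 = 3.969 mm.
δ = δ_mech + δ_thermal = 8.842 mm.

8.84 mm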